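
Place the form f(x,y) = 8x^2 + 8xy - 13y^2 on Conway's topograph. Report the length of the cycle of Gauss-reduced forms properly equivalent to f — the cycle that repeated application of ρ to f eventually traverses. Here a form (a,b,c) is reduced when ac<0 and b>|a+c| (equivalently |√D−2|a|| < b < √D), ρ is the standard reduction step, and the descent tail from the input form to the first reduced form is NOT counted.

D = 480, ⌊√D⌋ = 21
river: ρ → (-13,18,3)
river: ρ → (3,18,-13)
river: ρ → (-13,8,8)
river: ρ → (8,8,-13)
ρ-cycle length = 4 (tail of 0 descent steps not counted)

4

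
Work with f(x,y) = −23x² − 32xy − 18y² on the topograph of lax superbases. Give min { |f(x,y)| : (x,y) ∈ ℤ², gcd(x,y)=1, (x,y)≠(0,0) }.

translate: b→-14 (≡32 mod 46), so (23,32,18)→(23,-14,9)
flip: (23,-14,9)→(9,14,23)
translate: b→-4 (≡14 mod 18), so (9,14,23)→(9,-4,18)
reduced (well bottom): (9,-4,18) with a≤c, −a<b≤a
well minimum |f| = |-9| = 9 (negative-definite)

9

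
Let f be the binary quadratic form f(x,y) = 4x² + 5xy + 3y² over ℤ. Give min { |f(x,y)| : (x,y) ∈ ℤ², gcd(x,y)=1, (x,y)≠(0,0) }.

translate: b→-3 (≡5 mod 8), so (4,5,3)→(4,-3,2)
flip: (4,-3,2)→(2,3,4)
translate: b→-1 (≡3 mod 4), so (2,3,4)→(2,-1,3)
reduced (well bottom): (2,-1,3) with a≤c, −a<b≤a
well minimum = a = 2

2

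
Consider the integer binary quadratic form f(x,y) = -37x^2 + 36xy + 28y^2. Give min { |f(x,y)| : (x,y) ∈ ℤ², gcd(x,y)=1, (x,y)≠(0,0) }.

river: ρ → (28,20,-45)
river: ρ → (-45,70,3)
river: ρ → (3,68,-68)
river: ρ → (-68,68,3)
river: ρ → (3,70,-45)
river: ρ → (-45,20,28)
river: ρ → (28,36,-37)
river: ρ → (-37,38,27)
river: ρ → (27,70,-5)
river: ρ → (-5,70,27)
river: ρ → (27,38,-37)
river: ρ → (-37,36,28)
closes: descent 0, river 12
min |a| on river = 3

3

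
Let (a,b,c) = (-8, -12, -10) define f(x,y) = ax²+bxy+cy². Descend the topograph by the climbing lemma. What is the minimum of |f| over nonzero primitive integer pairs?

translate: b→-4 (≡12 mod 16), so (8,12,10)→(8,-4,6)
flip: (8,-4,6)→(6,4,8)
reduced (well bottom): (6,4,8) with a≤c, −a<b≤a
well minimum |f| = |-6| = 6 (negative-definite)

6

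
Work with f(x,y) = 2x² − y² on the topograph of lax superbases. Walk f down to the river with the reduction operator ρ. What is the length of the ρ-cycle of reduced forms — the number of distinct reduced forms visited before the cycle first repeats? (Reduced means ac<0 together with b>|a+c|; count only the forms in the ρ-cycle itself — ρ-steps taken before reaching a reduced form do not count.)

D = 8, ⌊√D⌋ = 2
descent: ρ → (-1,2,1)  [lands on river]
river: ρ → (1,2,-1)
ρ-cycle length = 2 (tail of 1 descent step not counted)

2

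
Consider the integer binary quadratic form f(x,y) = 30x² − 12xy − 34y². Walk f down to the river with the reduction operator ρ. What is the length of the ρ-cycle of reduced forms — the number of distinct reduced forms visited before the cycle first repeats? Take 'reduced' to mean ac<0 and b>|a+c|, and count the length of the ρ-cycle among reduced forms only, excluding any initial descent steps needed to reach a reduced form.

D = 4224, ⌊√D⌋ = 64
descent: ρ → (-34,12,30)  [lands on river]
river: ρ → (30,48,-16)
river: ρ → (-16,48,30)
river: ρ → (30,12,-34)
river: ρ → (-34,56,8)
river: ρ → (8,56,-34)
ρ-cycle length = 6 (tail of 1 descent step not counted)

6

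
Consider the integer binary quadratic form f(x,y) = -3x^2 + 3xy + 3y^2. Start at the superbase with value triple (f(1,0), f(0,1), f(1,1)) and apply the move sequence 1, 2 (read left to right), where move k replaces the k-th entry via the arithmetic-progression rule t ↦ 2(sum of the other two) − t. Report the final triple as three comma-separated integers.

start (-3,3,3) = (f(1,0),f(0,1),f(1,1))
replace slot 1: 2·(3+3) − (-3) = 15 → (15,3,3)
replace slot 2: 2·(15+3) − 3 = 33 → (15,33,3)

15,33,3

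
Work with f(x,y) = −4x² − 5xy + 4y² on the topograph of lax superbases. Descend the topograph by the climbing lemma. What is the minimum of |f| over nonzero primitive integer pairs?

descent: ρ → (4,5,-4)  [lands on river]
river: ρ → (-4,3,5)
river: ρ → (5,7,-2)
river: ρ → (-2,9,1)
river: ρ → (1,9,-2)
river: ρ → (-2,7,5)
river: ρ → (5,3,-4)
river: ρ → (-4,5,4)
river: ρ → (4,3,-5)
river: ρ → (-5,7,2)
river: ρ → (2,9,-1)
river: ρ → (-1,9,2)
river: ρ → (2,7,-5)
river: ρ → (-5,3,4)
closes: descent 1, river 14
min |a| on river = 1

1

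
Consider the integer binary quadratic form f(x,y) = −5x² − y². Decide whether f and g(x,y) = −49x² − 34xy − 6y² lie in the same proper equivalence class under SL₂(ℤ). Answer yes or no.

D₁ = -20, D₂ = -20
f is negative-definite; reduce −f:
−f: flip: (5,0,1)→(1,0,5)
−f: reduced (well bottom): (1,0,5) with a≤c, −a<b≤a
flip sign back: reduced form of f is (-1,0,-5)
g is negative-definite; reduce −g:
−g: flip: (49,34,6)→(6,-34,49)
−g: translate: b→2 (≡-34 mod 12), so (6,-34,49)→(6,2,1)
−g: flip: (6,2,1)→(1,-2,6)
−g: translate: b→0 (≡-2 mod 2), so (1,-2,6)→(1,0,5)
−g: reduced (well bottom): (1,0,5) with a≤c, −a<b≤a
flip sign back: reduced form of g is (-1,0,-5)
reduced forms (-1, 0, -5) vs (-1, 0, -5) ⇒ equivalent

yes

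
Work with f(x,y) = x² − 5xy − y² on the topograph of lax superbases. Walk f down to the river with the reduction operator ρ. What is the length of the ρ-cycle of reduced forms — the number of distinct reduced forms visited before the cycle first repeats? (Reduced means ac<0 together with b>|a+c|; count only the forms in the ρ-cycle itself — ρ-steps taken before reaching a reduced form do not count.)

D = 29, ⌊√D⌋ = 5
descent: ρ → (-1,5,1)  [lands on river]
river: ρ → (1,5,-1)
ρ-cycle length = 2 (tail of 1 descent step not counted)

2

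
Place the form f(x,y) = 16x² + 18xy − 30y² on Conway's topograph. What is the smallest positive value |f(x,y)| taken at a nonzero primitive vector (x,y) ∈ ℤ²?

river: ρ → (-30,42,4)
river: ρ → (4,46,-8)
river: ρ → (-8,34,34)
river: ρ → (34,34,-8)
river: ρ → (-8,46,4)
river: ρ → (4,42,-30)
river: ρ → (-30,18,16)
river: ρ → (16,46,-2)
river: ρ → (-2,46,16)
river: ρ → (16,18,-30)
closes: descent 0, river 10
min |a| on river = 2

2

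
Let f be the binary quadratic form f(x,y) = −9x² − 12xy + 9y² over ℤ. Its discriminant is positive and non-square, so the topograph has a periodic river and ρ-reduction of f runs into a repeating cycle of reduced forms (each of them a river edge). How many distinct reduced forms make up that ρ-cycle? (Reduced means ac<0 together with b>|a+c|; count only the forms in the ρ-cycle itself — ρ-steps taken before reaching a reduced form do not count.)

D = 468, ⌊√D⌋ = 21
descent: ρ → (9,12,-9)  [lands on river]
river: ρ → (-9,6,12)
river: ρ → (12,18,-3)
river: ρ → (-3,18,12)
river: ρ → (12,6,-9)
river: ρ → (-9,12,9)
river: ρ → (9,6,-12)
river: ρ → (-12,18,3)
river: ρ → (3,18,-12)
river: ρ → (-12,6,9)
ρ-cycle length = 10 (tail of 1 descent step not counted)

10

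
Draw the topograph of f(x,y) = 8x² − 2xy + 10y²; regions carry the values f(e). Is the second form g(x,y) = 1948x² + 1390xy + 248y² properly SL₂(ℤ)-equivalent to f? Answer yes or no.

D₁ = -316, D₂ = -316
f: reduced (well bottom): (8,-2,10) with a≤c, −a<b≤a
g: flip: (1948,1390,248)→(248,-1390,1948)
g: translate: b→98 (≡-1390 mod 496), so (248,-1390,1948)→(248,98,10)
g: flip: (248,98,10)→(10,-98,248)
g: translate: b→2 (≡-98 mod 20), so (10,-98,248)→(10,2,8)
g: flip: (10,2,8)→(8,-2,10)
g: reduced (well bottom): (8,-2,10) with a≤c, −a<b≤a
reduced forms (8, -2, 10) vs (8, -2, 10) ⇒ equivalent

yes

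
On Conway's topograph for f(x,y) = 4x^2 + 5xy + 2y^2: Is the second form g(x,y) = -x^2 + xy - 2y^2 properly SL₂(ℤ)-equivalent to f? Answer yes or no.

D₁ = -7, D₂ = -7
f: translate: b→-3 (≡5 mod 8), so (4,5,2)→(4,-3,1)
f: flip: (4,-3,1)→(1,3,4)
f: translate: b→1 (≡3 mod 2), so (1,3,4)→(1,1,2)
f: reduced (well bottom): (1,1,2) with a≤c, −a<b≤a
g is negative-definite; reduce −g:
−g: translate: b→1 (≡-1 mod 2), so (1,-1,2)→(1,1,2)
−g: reduced (well bottom): (1,1,2) with a≤c, −a<b≤a
flip sign back: reduced form of g is (-1,-1,-2)
reduced forms (1, 1, 2) vs (-1, -1, -2) ⇒ inequivalent

no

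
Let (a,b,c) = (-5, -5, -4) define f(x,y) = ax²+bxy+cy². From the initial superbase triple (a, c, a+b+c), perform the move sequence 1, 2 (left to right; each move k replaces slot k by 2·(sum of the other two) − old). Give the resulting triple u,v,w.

start (-5,-4,-14) = (f(1,0),f(0,1),f(1,1))
replace slot 1: 2·((-4)+(-14)) − (-5) = -31 → (-31,-4,-14)
replace slot 2: 2·((-31)+(-14)) − (-4) = -86 → (-31,-86,-14)

-31,-86,-14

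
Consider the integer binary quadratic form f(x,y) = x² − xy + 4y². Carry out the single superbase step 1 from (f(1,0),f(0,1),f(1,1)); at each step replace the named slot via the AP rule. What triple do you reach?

start (1,4,4) = (f(1,0),f(0,1),f(1,1))
replace slot 1: 2·(4+4) − 1 = 15 → (15,4,4)

15,4,4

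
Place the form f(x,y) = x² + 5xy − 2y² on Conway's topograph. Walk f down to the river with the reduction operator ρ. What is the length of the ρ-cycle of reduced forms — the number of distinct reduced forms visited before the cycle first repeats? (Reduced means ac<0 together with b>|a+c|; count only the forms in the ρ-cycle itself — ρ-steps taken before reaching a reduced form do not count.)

D = 33, ⌊√D⌋ = 5
river: ρ → (-2,3,3)
river: ρ → (3,3,-2)
river: ρ → (-2,5,1)
river: ρ → (1,5,-2)
ρ-cycle length = 4 (tail of 0 descent steps not counted)

4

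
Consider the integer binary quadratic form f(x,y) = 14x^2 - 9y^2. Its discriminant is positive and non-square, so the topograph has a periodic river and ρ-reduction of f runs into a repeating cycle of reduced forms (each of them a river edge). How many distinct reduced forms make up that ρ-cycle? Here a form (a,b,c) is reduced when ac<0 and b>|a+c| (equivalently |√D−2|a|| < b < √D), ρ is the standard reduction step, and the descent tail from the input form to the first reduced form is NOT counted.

D = 504, ⌊√D⌋ = 22
descent: ρ → (-9,18,5)  [lands on river]
river: ρ → (5,22,-1)
river: ρ → (-1,22,5)
river: ρ → (5,18,-9)
ρ-cycle length = 4 (tail of 1 descent step not counted)

4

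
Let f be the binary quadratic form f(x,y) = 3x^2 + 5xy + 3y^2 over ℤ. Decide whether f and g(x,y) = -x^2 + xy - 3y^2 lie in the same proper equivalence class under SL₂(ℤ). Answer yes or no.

D₁ = -11, D₂ = -11
f: translate: b→-1 (≡5 mod 6), so (3,5,3)→(3,-1,1)
f: flip: (3,-1,1)→(1,1,3)
f: reduced (well bottom): (1,1,3) with a≤c, −a<b≤a
g is negative-definite; reduce −g:
−g: translate: b→1 (≡-1 mod 2), so (1,-1,3)→(1,1,3)
−g: reduced (well bottom): (1,1,3) with a≤c, −a<b≤a
flip sign back: reduced form of g is (-1,-1,-3)
reduced forms (1, 1, 3) vs (-1, -1, -3) ⇒ inequivalent

no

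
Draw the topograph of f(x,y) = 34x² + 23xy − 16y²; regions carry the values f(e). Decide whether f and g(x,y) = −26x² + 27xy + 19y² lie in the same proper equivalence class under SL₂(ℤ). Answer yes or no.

D₁ = 2705, D₂ = 2705
river cycle of f (length 10): (-16, 41, 16), (16, 23, -34), (-34, 45, 5), (5, 45, -34), (-34, 23, 16), (16, 41, -16), (-16, 23, 34), (34, 45, -5), (-5, 45, 34), (34, 23, -16)
river cycle of g (length 10): (19, 49, -4), (-4, 47, 31), (31, 15, -20), (-20, 25, 26), (26, 27, -19), (-19, 49, 4), (4, 47, -31), (-31, 15, 20), (20, 25, -26), (-26, 27, 19)
cycles differ ⇒ inequivalent

no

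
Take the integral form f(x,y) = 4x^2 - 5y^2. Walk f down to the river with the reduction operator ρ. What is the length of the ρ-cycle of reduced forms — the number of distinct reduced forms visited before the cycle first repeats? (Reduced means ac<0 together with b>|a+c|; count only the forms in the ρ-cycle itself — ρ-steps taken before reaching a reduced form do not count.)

D = 80, ⌊√D⌋ = 8
descent: ρ → (-5,0,4)
descent: ρ → (4,8,-1)  [lands on river]
river: ρ → (-1,8,4)
ρ-cycle length = 2 (tail of 2 descent steps not counted)

2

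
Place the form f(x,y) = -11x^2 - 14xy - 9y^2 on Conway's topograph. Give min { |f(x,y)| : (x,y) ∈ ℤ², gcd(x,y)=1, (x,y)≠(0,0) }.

translate: b→-8 (≡14 mod 22), so (11,14,9)→(11,-8,6)
flip: (11,-8,6)→(6,8,11)
translate: b→-4 (≡8 mod 12), so (6,8,11)→(6,-4,9)
reduced (well bottom): (6,-4,9) with a≤c, −a<b≤a
well minimum |f| = |-6| = 6 (negative-definite)

6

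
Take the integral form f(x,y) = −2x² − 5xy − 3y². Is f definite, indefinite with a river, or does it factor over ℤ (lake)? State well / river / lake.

D = b²−4ac = (-5)² − 4·(-2)·(-3) = 1
D = 1² is a perfect square ⇒ form factors over ℤ ⇒ lakes

lake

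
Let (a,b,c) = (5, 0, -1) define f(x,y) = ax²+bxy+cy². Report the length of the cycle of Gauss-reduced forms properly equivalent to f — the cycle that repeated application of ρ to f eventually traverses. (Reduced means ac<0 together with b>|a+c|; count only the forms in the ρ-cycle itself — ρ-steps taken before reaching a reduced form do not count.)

D = 20, ⌊√D⌋ = 4
descent: ρ → (-1,4,1)  [lands on river]
river: ρ → (1,4,-1)
ρ-cycle length = 2 (tail of 1 descent step not counted)

2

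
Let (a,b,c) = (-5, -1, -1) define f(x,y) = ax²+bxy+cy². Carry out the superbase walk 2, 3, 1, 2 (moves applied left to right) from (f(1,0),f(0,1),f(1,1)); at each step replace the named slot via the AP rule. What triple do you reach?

start (-5,-1,-7) = (f(1,0),f(0,1),f(1,1))
replace slot 2: 2·((-5)+(-7)) − (-1) = -23 → (-5,-23,-7)
replace slot 3: 2·((-5)+(-23)) − (-7) = -49 → (-5,-23,-49)
replace slot 1: 2·((-23)+(-49)) − (-5) = -139 → (-139,-23,-49)
replace slot 2: 2·((-139)+(-49)) − (-23) = -353 → (-139,-353,-49)

-139,-353,-49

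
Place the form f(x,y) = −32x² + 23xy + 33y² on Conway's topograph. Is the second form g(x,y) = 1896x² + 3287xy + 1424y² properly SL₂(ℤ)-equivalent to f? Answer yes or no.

D₁ = 4753, D₂ = 4753
river cycle of f (length 64): (33, 43, -22), (-22, 45, 31), (31, 17, -36), (-36, 55, 12), (12, 65, -11), (-11, 67, 6), (6, 65, -22), (-22, 67, 3), (3, 65, -44), (-44, 23, 24), … (54 more)
river cycle of g (length 64): (33, 43, -22), (-22, 45, 31), (31, 17, -36), (-36, 55, 12), (12, 65, -11), (-11, 67, 6), (6, 65, -22), (-22, 67, 3), (3, 65, -44), (-44, 23, 24), … (54 more)
cycles coincide ⇒ equivalent

yes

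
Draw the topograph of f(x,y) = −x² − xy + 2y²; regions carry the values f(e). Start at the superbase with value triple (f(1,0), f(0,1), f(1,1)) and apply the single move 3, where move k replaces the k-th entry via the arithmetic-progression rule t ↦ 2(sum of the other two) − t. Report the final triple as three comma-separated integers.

start (-1,2,0) = (f(1,0),f(0,1),f(1,1))
replace slot 3: 2·((-1)+2) − 0 = 2 → (-1,2,2)

-1,2,2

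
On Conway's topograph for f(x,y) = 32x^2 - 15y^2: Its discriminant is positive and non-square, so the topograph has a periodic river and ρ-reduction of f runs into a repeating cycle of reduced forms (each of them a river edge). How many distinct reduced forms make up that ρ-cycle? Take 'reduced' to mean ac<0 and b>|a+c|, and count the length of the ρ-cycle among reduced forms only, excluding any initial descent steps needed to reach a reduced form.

D = 1920, ⌊√D⌋ = 43
descent: ρ → (-15,30,17)  [lands on river]
river: ρ → (17,38,-7)
river: ρ → (-7,32,32)
river: ρ → (32,32,-7)
river: ρ → (-7,38,17)
river: ρ → (17,30,-15)
ρ-cycle length = 6 (tail of 1 descent step not counted)

6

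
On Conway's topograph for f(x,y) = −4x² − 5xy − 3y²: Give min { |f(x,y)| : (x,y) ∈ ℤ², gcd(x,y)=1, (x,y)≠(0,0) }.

translate: b→-3 (≡5 mod 8), so (4,5,3)→(4,-3,2)
flip: (4,-3,2)→(2,3,4)
translate: b→-1 (≡3 mod 4), so (2,3,4)→(2,-1,3)
reduced (well bottom): (2,-1,3) with a≤c, −a<b≤a
well minimum |f| = |-2| = 2 (negative-definite)

2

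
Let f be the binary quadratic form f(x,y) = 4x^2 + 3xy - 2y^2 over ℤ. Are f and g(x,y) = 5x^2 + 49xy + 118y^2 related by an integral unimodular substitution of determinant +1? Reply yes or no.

D₁ = 41, D₂ = 41
river cycle of f (length 10): (-2, 5, 2), (2, 3, -4), (-4, 5, 1), (1, 5, -4), (-4, 3, 2), (2, 5, -2), (-2, 3, 4), (4, 5, -1), (-1, 5, 4), (4, 3, -2)
river cycle of g (length 10): (-2, 5, 2), (2, 3, -4), (-4, 5, 1), (1, 5, -4), (-4, 3, 2), (2, 5, -2), (-2, 3, 4), (4, 5, -1), (-1, 5, 4), (4, 3, -2)
cycles coincide ⇒ equivalent

yes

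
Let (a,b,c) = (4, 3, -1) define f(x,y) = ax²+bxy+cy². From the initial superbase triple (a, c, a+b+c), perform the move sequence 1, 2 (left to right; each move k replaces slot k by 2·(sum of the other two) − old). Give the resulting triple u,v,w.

start (4,-1,6) = (f(1,0),f(0,1),f(1,1))
replace slot 1: 2·((-1)+6) − 4 = 6 → (6,-1,6)
replace slot 2: 2·(6+6) − (-1) = 25 → (6,25,6)

6,25,6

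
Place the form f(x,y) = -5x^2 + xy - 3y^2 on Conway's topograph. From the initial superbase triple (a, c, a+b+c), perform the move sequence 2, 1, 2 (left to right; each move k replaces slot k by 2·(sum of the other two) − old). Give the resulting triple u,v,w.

start (-5,-3,-7) = (f(1,0),f(0,1),f(1,1))
replace slot 2: 2·((-5)+(-7)) − (-3) = -21 → (-5,-21,-7)
replace slot 1: 2·((-21)+(-7)) − (-5) = -51 → (-51,-21,-7)
replace slot 2: 2·((-51)+(-7)) − (-21) = -95 → (-51,-95,-7)

-51,-95,-7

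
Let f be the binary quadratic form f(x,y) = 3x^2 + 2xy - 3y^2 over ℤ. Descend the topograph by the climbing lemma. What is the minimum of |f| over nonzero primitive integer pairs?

river: ρ → (-3,4,2)
river: ρ → (2,4,-3)
river: ρ → (-3,2,3)
river: ρ → (3,4,-2)
river: ρ → (-2,4,3)
river: ρ → (3,2,-3)
closes: descent 0, river 6
min |a| on river = 2

2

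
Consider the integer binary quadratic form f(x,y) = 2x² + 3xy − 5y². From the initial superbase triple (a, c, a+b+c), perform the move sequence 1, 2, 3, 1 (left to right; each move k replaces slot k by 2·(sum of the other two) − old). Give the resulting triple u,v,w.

start (2,-5,0) = (f(1,0),f(0,1),f(1,1))
replace slot 1: 2·((-5)+0) − 2 = -12 → (-12,-5,0)
replace slot 2: 2·((-12)+0) − (-5) = -19 → (-12,-19,0)
replace slot 3: 2·((-12)+(-19)) − 0 = -62 → (-12,-19,-62)
replace slot 1: 2·((-19)+(-62)) − (-12) = -150 → (-150,-19,-62)

-150,-19,-62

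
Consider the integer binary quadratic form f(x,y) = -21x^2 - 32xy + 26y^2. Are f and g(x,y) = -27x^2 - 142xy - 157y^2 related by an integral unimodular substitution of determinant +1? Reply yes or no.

D₁ = 3208, D₂ = 3208
river cycle of f (length 18): (26, 32, -21), (-21, 52, 6), (6, 56, -3), (-3, 52, 42), (42, 32, -13), (-13, 46, 21), (21, 38, -21), (-21, 46, 13), (13, 32, -42), (-42, 52, 3), … (8 more)
river cycle of g (length 18): (-27, 20, 26), (26, 32, -21), (-21, 52, 6), (6, 56, -3), (-3, 52, 42), (42, 32, -13), (-13, 46, 21), (21, 38, -21), (-21, 46, 13), (13, 32, -42), … (8 more)
cycles coincide ⇒ equivalent

yes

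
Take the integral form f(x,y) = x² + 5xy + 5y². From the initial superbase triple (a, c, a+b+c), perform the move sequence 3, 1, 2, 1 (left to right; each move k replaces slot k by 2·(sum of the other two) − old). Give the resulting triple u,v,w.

start (1,5,11) = (f(1,0),f(0,1),f(1,1))
replace slot 3: 2·(1+5) − 11 = 1 → (1,5,1)
replace slot 1: 2·(5+1) − 1 = 11 → (11,5,1)
replace slot 2: 2·(11+1) − 5 = 19 → (11,19,1)
replace slot 1: 2·(19+1) − 11 = 29 → (29,19,1)

29,19,1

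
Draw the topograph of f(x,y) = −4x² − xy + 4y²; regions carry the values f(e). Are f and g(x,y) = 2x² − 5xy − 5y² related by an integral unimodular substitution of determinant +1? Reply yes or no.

D₁ = 65, D₂ = 65
river cycle of f (length 6): (4, 1, -4), (-4, 7, 1), (1, 7, -4), (-4, 1, 4), (4, 7, -1), (-1, 7, 4)
river cycle of g (length 6): (-5, 5, 2), (2, 7, -2), (-2, 5, 5), (5, 5, -2), (-2, 7, 2), (2, 5, -5)
cycles differ ⇒ inequivalent

no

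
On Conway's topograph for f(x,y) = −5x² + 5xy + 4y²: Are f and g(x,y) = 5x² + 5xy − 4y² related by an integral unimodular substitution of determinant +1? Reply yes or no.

D₁ = 105, D₂ = 105
river cycle of f (length 6): (4, 3, -6), (-6, 9, 1), (1, 9, -6), (-6, 3, 4), (4, 5, -5), (-5, 5, 4)
river cycle of g (length 6): (-4, 3, 6), (6, 9, -1), (-1, 9, 6), (6, 3, -4), (-4, 5, 5), (5, 5, -4)
cycles differ ⇒ inequivalent

no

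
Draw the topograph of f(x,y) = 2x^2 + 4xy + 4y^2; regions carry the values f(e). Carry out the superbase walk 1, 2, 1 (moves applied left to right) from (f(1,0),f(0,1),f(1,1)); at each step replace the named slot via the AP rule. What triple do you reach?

start (2,4,10) = (f(1,0),f(0,1),f(1,1))
replace slot 1: 2·(4+10) − 2 = 26 → (26,4,10)
replace slot 2: 2·(26+10) − 4 = 68 → (26,68,10)
replace slot 1: 2·(68+10) − 26 = 130 → (130,68,10)

130,68,10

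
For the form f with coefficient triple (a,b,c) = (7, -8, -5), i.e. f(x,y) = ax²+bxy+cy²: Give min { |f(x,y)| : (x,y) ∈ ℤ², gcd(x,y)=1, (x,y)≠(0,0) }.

descent: ρ → (-5,8,7)  [lands on river]
river: ρ → (7,6,-6)
river: ρ → (-6,6,7)
river: ρ → (7,8,-5)
river: ρ → (-5,12,3)
river: ρ → (3,12,-5)
closes: descent 1, river 6
min |a| on river = 3

3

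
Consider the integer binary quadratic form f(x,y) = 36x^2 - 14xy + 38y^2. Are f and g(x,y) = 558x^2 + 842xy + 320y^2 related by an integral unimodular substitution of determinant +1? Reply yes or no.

D₁ = -5276, D₂ = -5276
f: reduced (well bottom): (36,-14,38) with a≤c, −a<b≤a
g: translate: b→-274 (≡842 mod 1116), so (558,842,320)→(558,-274,36)
g: flip: (558,-274,36)→(36,274,558)
g: translate: b→-14 (≡274 mod 72), so (36,274,558)→(36,-14,38)
g: reduced (well bottom): (36,-14,38) with a≤c, −a<b≤a
reduced forms (36, -14, 38) vs (36, -14, 38) ⇒ equivalent

yes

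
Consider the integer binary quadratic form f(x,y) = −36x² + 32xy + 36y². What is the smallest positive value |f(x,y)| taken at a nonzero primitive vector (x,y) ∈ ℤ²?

river: ρ → (36,40,-32)
river: ρ → (-32,24,44)
river: ρ → (44,64,-12)
river: ρ → (-12,56,64)
river: ρ → (64,72,-4)
river: ρ → (-4,72,64)
river: ρ → (64,56,-12)
river: ρ → (-12,64,44)
river: ρ → (44,24,-32)
river: ρ → (-32,40,36)
river: ρ → (36,32,-36)
river: ρ → (-36,40,32)
river: ρ → (32,24,-44)
river: ρ → (-44,64,12)
river: ρ → (12,56,-64)
river: ρ → (-64,72,4)
river: ρ → (4,72,-64)
river: ρ → (-64,56,12)
river: ρ → (12,64,-44)
river: ρ → (-44,24,32)
river: ρ → (32,40,-36)
river: ρ → (-36,32,36)
closes: descent 0, river 22
min |a| on river = 4

4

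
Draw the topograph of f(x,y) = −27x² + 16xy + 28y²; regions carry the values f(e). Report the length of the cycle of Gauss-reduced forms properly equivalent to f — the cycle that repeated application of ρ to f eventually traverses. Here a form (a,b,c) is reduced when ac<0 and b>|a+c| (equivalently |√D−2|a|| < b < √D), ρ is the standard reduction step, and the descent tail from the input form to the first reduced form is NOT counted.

D = 3280, ⌊√D⌋ = 57
river: ρ → (28,40,-15)
river: ρ → (-15,50,13)
river: ρ → (13,54,-7)
river: ρ → (-7,44,48)
river: ρ → (48,52,-3)
river: ρ → (-3,56,12)
river: ρ → (12,40,-35)
river: ρ → (-35,30,17)
river: ρ → (17,38,-27)
river: ρ → (-27,16,28)
ρ-cycle length = 10 (tail of 0 descent steps not counted)

10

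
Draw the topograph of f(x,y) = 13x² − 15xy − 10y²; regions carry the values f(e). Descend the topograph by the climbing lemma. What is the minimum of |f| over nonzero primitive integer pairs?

descent: ρ → (-10,15,13)  [lands on river]
river: ρ → (13,11,-12)
river: ρ → (-12,13,12)
river: ρ → (12,11,-13)
river: ρ → (-13,15,10)
river: ρ → (10,25,-3)
river: ρ → (-3,23,18)
river: ρ → (18,13,-8)
river: ρ → (-8,19,12)
river: ρ → (12,5,-15)
river: ρ → (-15,25,2)
river: ρ → (2,27,-2)
river: ρ → (-2,25,15)
river: ρ → (15,5,-12)
river: ρ → (-12,19,8)
river: ρ → (8,13,-18)
river: ρ → (-18,23,3)
river: ρ → (3,25,-10)
closes: descent 1, river 18
min |a| on river = 2

2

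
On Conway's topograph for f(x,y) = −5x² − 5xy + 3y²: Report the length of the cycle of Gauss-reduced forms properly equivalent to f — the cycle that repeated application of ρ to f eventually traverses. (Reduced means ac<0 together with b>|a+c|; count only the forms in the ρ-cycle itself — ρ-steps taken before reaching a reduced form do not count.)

D = 85, ⌊√D⌋ = 9
descent: ρ → (3,5,-5)  [lands on river]
river: ρ → (-5,5,3)
river: ρ → (3,7,-3)
river: ρ → (-3,5,5)
river: ρ → (5,5,-3)
river: ρ → (-3,7,3)
ρ-cycle length = 6 (tail of 1 descent step not counted)

6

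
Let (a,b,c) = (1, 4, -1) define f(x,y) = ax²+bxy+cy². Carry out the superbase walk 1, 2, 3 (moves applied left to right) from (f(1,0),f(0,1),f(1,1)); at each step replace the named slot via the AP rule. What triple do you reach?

start (1,-1,4) = (f(1,0),f(0,1),f(1,1))
replace slot 1: 2·((-1)+4) − 1 = 5 → (5,-1,4)
replace slot 2: 2·(5+4) − (-1) = 19 → (5,19,4)
replace slot 3: 2·(5+19) − 4 = 44 → (5,19,44)

5,19,44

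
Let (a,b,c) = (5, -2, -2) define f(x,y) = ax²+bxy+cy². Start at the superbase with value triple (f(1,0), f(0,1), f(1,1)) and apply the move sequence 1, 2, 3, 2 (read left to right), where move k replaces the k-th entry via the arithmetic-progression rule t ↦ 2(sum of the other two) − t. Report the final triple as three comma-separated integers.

start (5,-2,1) = (f(1,0),f(0,1),f(1,1))
replace slot 1: 2·((-2)+1) − 5 = -7 → (-7,-2,1)
replace slot 2: 2·((-7)+1) − (-2) = -10 → (-7,-10,1)
replace slot 3: 2·((-7)+(-10)) − 1 = -35 → (-7,-10,-35)
replace slot 2: 2·((-7)+(-35)) − (-10) = -74 → (-7,-74,-35)

-7,-74,-35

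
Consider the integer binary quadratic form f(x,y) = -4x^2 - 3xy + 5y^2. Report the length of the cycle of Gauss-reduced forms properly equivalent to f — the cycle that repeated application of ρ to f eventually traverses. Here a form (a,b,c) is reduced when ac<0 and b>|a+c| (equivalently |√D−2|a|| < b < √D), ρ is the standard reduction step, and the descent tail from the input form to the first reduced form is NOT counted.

D = 89, ⌊√D⌋ = 9
descent: ρ → (5,3,-4)  [lands on river]
river: ρ → (-4,5,4)
river: ρ → (4,3,-5)
river: ρ → (-5,7,2)
river: ρ → (2,9,-1)
river: ρ → (-1,9,2)
river: ρ → (2,7,-5)
river: ρ → (-5,3,4)
river: ρ → (4,5,-4)
river: ρ → (-4,3,5)
river: ρ → (5,7,-2)
river: ρ → (-2,9,1)
river: ρ → (1,9,-2)
river: ρ → (-2,7,5)
ρ-cycle length = 14 (tail of 1 descent step not counted)

14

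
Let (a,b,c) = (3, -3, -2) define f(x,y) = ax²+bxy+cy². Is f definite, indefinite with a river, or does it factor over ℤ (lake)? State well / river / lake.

D = b²−4ac = (-3)² − 4·3·(-2) = 33
D > 0 non-square ⇒ indefinite ⇒ periodic river

river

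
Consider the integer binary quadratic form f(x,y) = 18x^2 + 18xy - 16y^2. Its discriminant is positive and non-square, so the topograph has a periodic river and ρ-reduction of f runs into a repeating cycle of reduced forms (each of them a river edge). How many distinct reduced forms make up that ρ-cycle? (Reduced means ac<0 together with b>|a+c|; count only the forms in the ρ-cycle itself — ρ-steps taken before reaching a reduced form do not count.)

D = 1476, ⌊√D⌋ = 38
river: ρ → (-16,14,20)
river: ρ → (20,26,-10)
river: ρ → (-10,34,8)
river: ρ → (8,30,-18)
river: ρ → (-18,6,20)
river: ρ → (20,34,-4)
river: ρ → (-4,38,2)
river: ρ → (2,38,-4)
river: ρ → (-4,34,20)
river: ρ → (20,6,-18)
river: ρ → (-18,30,8)
river: ρ → (8,34,-10)
river: ρ → (-10,26,20)
river: ρ → (20,14,-16)
river: ρ → (-16,18,18)
river: ρ → (18,18,-16)
ρ-cycle length = 16 (tail of 0 descent steps not counted)

16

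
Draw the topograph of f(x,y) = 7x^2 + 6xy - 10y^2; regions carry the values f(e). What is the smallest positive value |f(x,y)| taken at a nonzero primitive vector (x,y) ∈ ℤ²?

river: ρ → (-10,14,3)
river: ρ → (3,16,-5)
river: ρ → (-5,14,6)
river: ρ → (6,10,-9)
river: ρ → (-9,8,7)
river: ρ → (7,6,-10)
closes: descent 0, river 6
min |a| on river = 3

3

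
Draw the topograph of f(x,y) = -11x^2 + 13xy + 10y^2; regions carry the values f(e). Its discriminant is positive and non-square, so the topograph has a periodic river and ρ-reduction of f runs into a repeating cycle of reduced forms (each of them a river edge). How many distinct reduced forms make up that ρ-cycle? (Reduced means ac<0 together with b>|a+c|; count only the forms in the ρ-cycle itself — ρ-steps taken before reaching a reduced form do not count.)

D = 609, ⌊√D⌋ = 24
river: ρ → (10,7,-14)
river: ρ → (-14,21,3)
river: ρ → (3,21,-14)
river: ρ → (-14,7,10)
river: ρ → (10,13,-11)
river: ρ → (-11,9,12)
river: ρ → (12,15,-8)
river: ρ → (-8,17,10)
river: ρ → (10,23,-2)
river: ρ → (-2,21,21)
river: ρ → (21,21,-2)
river: ρ → (-2,23,10)
river: ρ → (10,17,-8)
river: ρ → (-8,15,12)
river: ρ → (12,9,-11)
river: ρ → (-11,13,10)
ρ-cycle length = 16 (tail of 0 descent steps not counted)

16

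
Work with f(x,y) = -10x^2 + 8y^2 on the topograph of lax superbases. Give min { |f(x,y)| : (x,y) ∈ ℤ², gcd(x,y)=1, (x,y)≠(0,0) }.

descent: ρ → (8,16,-2)  [lands on river]
river: ρ → (-2,16,8)
closes: descent 1, river 2
min |a| on river = 2

2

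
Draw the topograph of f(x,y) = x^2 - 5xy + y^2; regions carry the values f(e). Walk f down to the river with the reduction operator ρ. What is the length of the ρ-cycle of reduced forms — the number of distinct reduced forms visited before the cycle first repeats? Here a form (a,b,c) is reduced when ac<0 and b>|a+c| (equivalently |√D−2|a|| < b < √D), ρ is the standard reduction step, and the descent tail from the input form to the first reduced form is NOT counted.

D = 21, ⌊√D⌋ = 4
descent: ρ → (1,3,-3)  [lands on river]
river: ρ → (-3,3,1)
ρ-cycle length = 2 (tail of 1 descent step not counted)

2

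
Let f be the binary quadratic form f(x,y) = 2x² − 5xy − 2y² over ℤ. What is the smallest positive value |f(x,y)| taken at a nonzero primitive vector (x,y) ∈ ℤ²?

descent: ρ → (-2,5,2)  [lands on river]
river: ρ → (2,3,-4)
river: ρ → (-4,5,1)
river: ρ → (1,5,-4)
river: ρ → (-4,3,2)
river: ρ → (2,5,-2)
river: ρ → (-2,3,4)
river: ρ → (4,5,-1)
river: ρ → (-1,5,4)
river: ρ → (4,3,-2)
closes: descent 1, river 10
min |a| on river = 1

1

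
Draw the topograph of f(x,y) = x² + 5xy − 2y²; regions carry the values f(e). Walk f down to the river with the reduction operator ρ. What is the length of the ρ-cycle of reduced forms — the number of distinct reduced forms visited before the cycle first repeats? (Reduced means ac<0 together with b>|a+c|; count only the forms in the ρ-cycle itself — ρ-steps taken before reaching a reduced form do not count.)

D = 33, ⌊√D⌋ = 5
river: ρ → (-2,3,3)
river: ρ → (3,3,-2)
river: ρ → (-2,5,1)
river: ρ → (1,5,-2)
ρ-cycle length = 4 (tail of 0 descent steps not counted)

4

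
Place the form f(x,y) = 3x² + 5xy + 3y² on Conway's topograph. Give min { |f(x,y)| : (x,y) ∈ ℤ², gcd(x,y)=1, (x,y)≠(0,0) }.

translate: b→-1 (≡5 mod 6), so (3,5,3)→(3,-1,1)
flip: (3,-1,1)→(1,1,3)
reduced (well bottom): (1,1,3) with a≤c, −a<b≤a
well minimum = a = 1

1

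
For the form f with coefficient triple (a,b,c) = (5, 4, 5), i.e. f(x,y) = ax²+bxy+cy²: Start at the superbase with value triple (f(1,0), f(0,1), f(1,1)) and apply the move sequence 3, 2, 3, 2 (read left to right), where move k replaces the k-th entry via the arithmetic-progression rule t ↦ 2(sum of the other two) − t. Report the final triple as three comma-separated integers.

start (5,5,14) = (f(1,0),f(0,1),f(1,1))
replace slot 3: 2·(5+5) − 14 = 6 → (5,5,6)
replace slot 2: 2·(5+6) − 5 = 17 → (5,17,6)
replace slot 3: 2·(5+17) − 6 = 38 → (5,17,38)
replace slot 2: 2·(5+38) − 17 = 69 → (5,69,38)

5,69,38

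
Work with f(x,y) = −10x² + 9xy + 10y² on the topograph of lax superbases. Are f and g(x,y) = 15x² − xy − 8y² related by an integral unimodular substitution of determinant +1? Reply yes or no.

D₁ = 481, D₂ = 481
river cycle of f (length 30): (10, 11, -9), (-9, 7, 12), (12, 17, -4), (-4, 15, 16), (16, 17, -3), (-3, 19, 10), (10, 21, -1), (-1, 21, 10), (10, 19, -3), (-3, 17, 16), … (20 more)
river cycle of g (length 26): (-8, 17, 6), (6, 19, -5), (-5, 21, 2), (2, 19, -15), (-15, 11, 6), (6, 13, -13), (-13, 13, 6), (6, 11, -15), (-15, 19, 2), (2, 21, -5), … (16 more)
cycles differ ⇒ inequivalent

no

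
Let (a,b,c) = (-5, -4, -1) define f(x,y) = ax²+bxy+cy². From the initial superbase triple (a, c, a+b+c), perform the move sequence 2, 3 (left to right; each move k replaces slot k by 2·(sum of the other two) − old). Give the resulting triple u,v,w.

start (-5,-1,-10) = (f(1,0),f(0,1),f(1,1))
replace slot 2: 2·((-5)+(-10)) − (-1) = -29 → (-5,-29,-10)
replace slot 3: 2·((-5)+(-29)) − (-10) = -58 → (-5,-29,-58)

-5,-29,-58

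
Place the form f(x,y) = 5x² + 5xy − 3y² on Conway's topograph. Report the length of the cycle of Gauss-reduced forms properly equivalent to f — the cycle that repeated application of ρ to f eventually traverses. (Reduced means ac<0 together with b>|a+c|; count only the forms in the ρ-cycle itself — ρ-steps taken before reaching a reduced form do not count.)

D = 85, ⌊√D⌋ = 9
river: ρ → (-3,7,3)
river: ρ → (3,5,-5)
river: ρ → (-5,5,3)
river: ρ → (3,7,-3)
river: ρ → (-3,5,5)
river: ρ → (5,5,-3)
ρ-cycle length = 6 (tail of 0 descent steps not counted)

6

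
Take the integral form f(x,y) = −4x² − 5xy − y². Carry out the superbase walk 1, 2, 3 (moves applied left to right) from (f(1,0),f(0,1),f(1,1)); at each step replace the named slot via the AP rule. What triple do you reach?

start (-4,-1,-10) = (f(1,0),f(0,1),f(1,1))
replace slot 1: 2·((-1)+(-10)) − (-4) = -18 → (-18,-1,-10)
replace slot 2: 2·((-18)+(-10)) − (-1) = -55 → (-18,-55,-10)
replace slot 3: 2·((-18)+(-55)) − (-10) = -136 → (-18,-55,-136)

-18,-55,-136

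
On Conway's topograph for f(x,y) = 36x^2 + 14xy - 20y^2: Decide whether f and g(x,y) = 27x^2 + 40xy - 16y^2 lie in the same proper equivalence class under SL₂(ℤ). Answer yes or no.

D₁ = 3076, D₂ = 3328
discriminants differ ⇒ not SL₂(ℤ)-equivalent

no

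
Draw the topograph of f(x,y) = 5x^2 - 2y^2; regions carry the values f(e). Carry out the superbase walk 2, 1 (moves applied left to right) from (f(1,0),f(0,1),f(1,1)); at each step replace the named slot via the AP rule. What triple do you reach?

start (5,-2,3) = (f(1,0),f(0,1),f(1,1))
replace slot 2: 2·(5+3) − (-2) = 18 → (5,18,3)
replace slot 1: 2·(18+3) − 5 = 37 → (37,18,3)

37,18,3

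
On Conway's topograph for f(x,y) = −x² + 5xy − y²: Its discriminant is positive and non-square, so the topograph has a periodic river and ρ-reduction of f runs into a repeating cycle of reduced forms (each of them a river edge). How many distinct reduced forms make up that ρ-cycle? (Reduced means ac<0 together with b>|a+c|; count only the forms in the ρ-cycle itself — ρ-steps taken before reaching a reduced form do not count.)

D = 21, ⌊√D⌋ = 4
descent: ρ → (-1,3,3)  [lands on river]
river: ρ → (3,3,-1)
ρ-cycle length = 2 (tail of 1 descent step not counted)

2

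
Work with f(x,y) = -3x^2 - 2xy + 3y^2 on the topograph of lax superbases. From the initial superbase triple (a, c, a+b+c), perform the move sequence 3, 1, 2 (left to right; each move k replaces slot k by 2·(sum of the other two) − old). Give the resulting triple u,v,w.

start (-3,3,-2) = (f(1,0),f(0,1),f(1,1))
replace slot 3: 2·((-3)+3) − (-2) = 2 → (-3,3,2)
replace slot 1: 2·(3+2) − (-3) = 13 → (13,3,2)
replace slot 2: 2·(13+2) − 3 = 27 → (13,27,2)

13,27,2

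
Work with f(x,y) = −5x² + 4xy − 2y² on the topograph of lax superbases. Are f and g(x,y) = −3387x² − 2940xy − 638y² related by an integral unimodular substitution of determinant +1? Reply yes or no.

D₁ = -24, D₂ = -24
f is negative-definite; reduce −f:
−f: flip: (5,-4,2)→(2,4,5)
−f: translate: b→0 (≡4 mod 4), so (2,4,5)→(2,0,3)
−f: reduced (well bottom): (2,0,3) with a≤c, −a<b≤a
flip sign back: reduced form of f is (-2,0,-3)
g is negative-definite; reduce −g:
−g: flip: (3387,2940,638)→(638,-2940,3387)
−g: translate: b→-388 (≡-2940 mod 1276), so (638,-2940,3387)→(638,-388,59)
−g: flip: (638,-388,59)→(59,388,638)
−g: translate: b→34 (≡388 mod 118), so (59,388,638)→(59,34,5)
−g: flip: (59,34,5)→(5,-34,59)
−g: translate: b→-4 (≡-34 mod 10), so (5,-34,59)→(5,-4,2)
−g: flip: (5,-4,2)→(2,4,5)
−g: translate: b→0 (≡4 mod 4), so (2,4,5)→(2,0,3)
−g: reduced (well bottom): (2,0,3) with a≤c, −a<b≤a
flip sign back: reduced form of g is (-2,0,-3)
reduced forms (-2, 0, -3) vs (-2, 0, -3) ⇒ equivalent

yes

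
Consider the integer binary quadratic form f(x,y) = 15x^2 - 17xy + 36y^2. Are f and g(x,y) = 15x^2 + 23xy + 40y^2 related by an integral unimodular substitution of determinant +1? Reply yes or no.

D₁ = -1871, D₂ = -1871
f: translate: b→13 (≡-17 mod 30), so (15,-17,36)→(15,13,34)
f: reduced (well bottom): (15,13,34) with a≤c, −a<b≤a
g: translate: b→-7 (≡23 mod 30), so (15,23,40)→(15,-7,32)
g: reduced (well bottom): (15,-7,32) with a≤c, −a<b≤a
reduced forms (15, 13, 34) vs (15, -7, 32) ⇒ inequivalent

no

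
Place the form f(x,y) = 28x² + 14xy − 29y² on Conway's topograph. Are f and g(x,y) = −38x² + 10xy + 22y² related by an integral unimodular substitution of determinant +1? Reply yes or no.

D₁ = 3444, D₂ = 3444
river cycle of f (length 20): (-29, 44, 13), (13, 34, -44), (-44, 54, 3), (3, 54, -44), (-44, 34, 13), (13, 44, -29), (-29, 14, 28), (28, 42, -15), (-15, 48, 19), (19, 28, -35), … (10 more)
river cycle of g (length 8): (22, 34, -26), (-26, 18, 30), (30, 42, -14), (-14, 42, 30), (30, 18, -26), (-26, 34, 22), (22, 54, -6), (-6, 54, 22)
cycles differ ⇒ inequivalent

no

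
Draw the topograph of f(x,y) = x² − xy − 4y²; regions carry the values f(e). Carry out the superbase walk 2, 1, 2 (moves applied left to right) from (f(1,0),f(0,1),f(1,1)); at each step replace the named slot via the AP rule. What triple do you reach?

start (1,-4,-4) = (f(1,0),f(0,1),f(1,1))
replace slot 2: 2·(1+(-4)) − (-4) = -2 → (1,-2,-4)
replace slot 1: 2·((-2)+(-4)) − 1 = -13 → (-13,-2,-4)
replace slot 2: 2·((-13)+(-4)) − (-2) = -32 → (-13,-32,-4)

-13,-32,-4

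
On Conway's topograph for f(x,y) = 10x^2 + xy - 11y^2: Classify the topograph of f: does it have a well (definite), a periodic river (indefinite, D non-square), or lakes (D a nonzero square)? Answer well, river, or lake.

D = b²−4ac = 1² − 4·10·(-11) = 441
D = 21² is a perfect square ⇒ form factors over ℤ ⇒ lakes

lake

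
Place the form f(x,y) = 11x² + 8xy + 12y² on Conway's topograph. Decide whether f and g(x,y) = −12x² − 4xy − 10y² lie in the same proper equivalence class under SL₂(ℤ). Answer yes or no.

D₁ = -464, D₂ = -464
f: reduced (well bottom): (11,8,12) with a≤c, −a<b≤a
g is negative-definite; reduce −g:
−g: flip: (12,4,10)→(10,-4,12)
−g: reduced (well bottom): (10,-4,12) with a≤c, −a<b≤a
flip sign back: reduced form of g is (-10,4,-12)
reduced forms (11, 8, 12) vs (-10, 4, -12) ⇒ inequivalent

no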